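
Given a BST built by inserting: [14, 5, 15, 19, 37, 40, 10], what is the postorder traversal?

Tree insertion order: [14, 5, 15, 19, 37, 40, 10]
Tree (level-order array): [14, 5, 15, None, 10, None, 19, None, None, None, 37, None, 40]
Postorder traversal: [10, 5, 40, 37, 19, 15, 14]


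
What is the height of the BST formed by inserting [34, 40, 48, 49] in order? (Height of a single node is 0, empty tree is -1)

Insertion order: [34, 40, 48, 49]
Tree (level-order array): [34, None, 40, None, 48, None, 49]
Compute height bottom-up (empty subtree = -1):
  height(49) = 1 + max(-1, -1) = 0
  height(48) = 1 + max(-1, 0) = 1
  height(40) = 1 + max(-1, 1) = 2
  height(34) = 1 + max(-1, 2) = 3
Height = 3


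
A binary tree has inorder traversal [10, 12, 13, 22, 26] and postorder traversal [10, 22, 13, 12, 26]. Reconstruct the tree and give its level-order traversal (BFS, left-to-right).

Inorder:   [10, 12, 13, 22, 26]
Postorder: [10, 22, 13, 12, 26]
Algorithm: postorder visits root last, so walk postorder right-to-left;
each value is the root of the current inorder slice — split it at that
value, recurse on the right subtree first, then the left.
Recursive splits:
  root=26; inorder splits into left=[10, 12, 13, 22], right=[]
  root=12; inorder splits into left=[10], right=[13, 22]
  root=13; inorder splits into left=[], right=[22]
  root=22; inorder splits into left=[], right=[]
  root=10; inorder splits into left=[], right=[]
Reconstructed level-order: [26, 12, 10, 13, 22]


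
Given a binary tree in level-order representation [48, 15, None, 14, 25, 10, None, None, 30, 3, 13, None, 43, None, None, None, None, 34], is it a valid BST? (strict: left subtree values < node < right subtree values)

Level-order array: [48, 15, None, 14, 25, 10, None, None, 30, 3, 13, None, 43, None, None, None, None, 34]
Validate using subtree bounds (lo, hi): at each node, require lo < value < hi,
then recurse left with hi=value and right with lo=value.
Preorder trace (stopping at first violation):
  at node 48 with bounds (-inf, +inf): OK
  at node 15 with bounds (-inf, 48): OK
  at node 14 with bounds (-inf, 15): OK
  at node 10 with bounds (-inf, 14): OK
  at node 3 with bounds (-inf, 10): OK
  at node 13 with bounds (10, 14): OK
  at node 25 with bounds (15, 48): OK
  at node 30 with bounds (25, 48): OK
  at node 43 with bounds (30, 48): OK
  at node 34 with bounds (30, 43): OK
No violation found at any node.
Result: Valid BST


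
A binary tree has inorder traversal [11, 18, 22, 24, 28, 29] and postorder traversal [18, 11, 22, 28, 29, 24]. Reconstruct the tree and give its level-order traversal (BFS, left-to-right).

Inorder:   [11, 18, 22, 24, 28, 29]
Postorder: [18, 11, 22, 28, 29, 24]
Algorithm: postorder visits root last, so walk postorder right-to-left;
each value is the root of the current inorder slice — split it at that
value, recurse on the right subtree first, then the left.
Recursive splits:
  root=24; inorder splits into left=[11, 18, 22], right=[28, 29]
  root=29; inorder splits into left=[28], right=[]
  root=28; inorder splits into left=[], right=[]
  root=22; inorder splits into left=[11, 18], right=[]
  root=11; inorder splits into left=[], right=[18]
  root=18; inorder splits into left=[], right=[]
Reconstructed level-order: [24, 22, 29, 11, 28, 18]


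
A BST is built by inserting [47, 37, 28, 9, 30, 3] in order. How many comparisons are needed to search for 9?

Search path for 9: 47 -> 37 -> 28 -> 9
Found: True
Comparisons: 4


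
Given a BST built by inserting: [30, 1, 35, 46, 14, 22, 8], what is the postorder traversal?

Tree insertion order: [30, 1, 35, 46, 14, 22, 8]
Tree (level-order array): [30, 1, 35, None, 14, None, 46, 8, 22]
Postorder traversal: [8, 22, 14, 1, 46, 35, 30]


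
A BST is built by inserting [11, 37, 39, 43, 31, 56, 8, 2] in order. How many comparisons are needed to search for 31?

Search path for 31: 11 -> 37 -> 31
Found: True
Comparisons: 3


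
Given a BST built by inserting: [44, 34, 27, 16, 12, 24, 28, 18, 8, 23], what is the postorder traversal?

Tree insertion order: [44, 34, 27, 16, 12, 24, 28, 18, 8, 23]
Tree (level-order array): [44, 34, None, 27, None, 16, 28, 12, 24, None, None, 8, None, 18, None, None, None, None, 23]
Postorder traversal: [8, 12, 23, 18, 24, 16, 28, 27, 34, 44]


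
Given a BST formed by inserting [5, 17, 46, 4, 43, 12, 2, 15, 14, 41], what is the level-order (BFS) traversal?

Tree insertion order: [5, 17, 46, 4, 43, 12, 2, 15, 14, 41]
Tree (level-order array): [5, 4, 17, 2, None, 12, 46, None, None, None, 15, 43, None, 14, None, 41]
BFS from the root, enqueuing left then right child of each popped node:
  queue [5] -> pop 5, enqueue [4, 17], visited so far: [5]
  queue [4, 17] -> pop 4, enqueue [2], visited so far: [5, 4]
  queue [17, 2] -> pop 17, enqueue [12, 46], visited so far: [5, 4, 17]
  queue [2, 12, 46] -> pop 2, enqueue [none], visited so far: [5, 4, 17, 2]
  queue [12, 46] -> pop 12, enqueue [15], visited so far: [5, 4, 17, 2, 12]
  queue [46, 15] -> pop 46, enqueue [43], visited so far: [5, 4, 17, 2, 12, 46]
  queue [15, 43] -> pop 15, enqueue [14], visited so far: [5, 4, 17, 2, 12, 46, 15]
  queue [43, 14] -> pop 43, enqueue [41], visited so far: [5, 4, 17, 2, 12, 46, 15, 43]
  queue [14, 41] -> pop 14, enqueue [none], visited so far: [5, 4, 17, 2, 12, 46, 15, 43, 14]
  queue [41] -> pop 41, enqueue [none], visited so far: [5, 4, 17, 2, 12, 46, 15, 43, 14, 41]
Result: [5, 4, 17, 2, 12, 46, 15, 43, 14, 41]


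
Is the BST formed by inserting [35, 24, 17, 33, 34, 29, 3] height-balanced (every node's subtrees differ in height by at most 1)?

Tree (level-order array): [35, 24, None, 17, 33, 3, None, 29, 34]
Definition: a tree is height-balanced if, at every node, |h(left) - h(right)| <= 1 (empty subtree has height -1).
Bottom-up per-node check:
  node 3: h_left=-1, h_right=-1, diff=0 [OK], height=0
  node 17: h_left=0, h_right=-1, diff=1 [OK], height=1
  node 29: h_left=-1, h_right=-1, diff=0 [OK], height=0
  node 34: h_left=-1, h_right=-1, diff=0 [OK], height=0
  node 33: h_left=0, h_right=0, diff=0 [OK], height=1
  node 24: h_left=1, h_right=1, diff=0 [OK], height=2
  node 35: h_left=2, h_right=-1, diff=3 [FAIL (|2--1|=3 > 1)], height=3
Node 35 violates the condition: |2 - -1| = 3 > 1.
Result: Not balanced


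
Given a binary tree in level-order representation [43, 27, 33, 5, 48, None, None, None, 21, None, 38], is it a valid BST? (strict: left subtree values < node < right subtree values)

Level-order array: [43, 27, 33, 5, 48, None, None, None, 21, None, 38]
Validate using subtree bounds (lo, hi): at each node, require lo < value < hi,
then recurse left with hi=value and right with lo=value.
Preorder trace (stopping at first violation):
  at node 43 with bounds (-inf, +inf): OK
  at node 27 with bounds (-inf, 43): OK
  at node 5 with bounds (-inf, 27): OK
  at node 21 with bounds (5, 27): OK
  at node 48 with bounds (27, 43): VIOLATION
Node 48 violates its bound: not (27 < 48 < 43).
Result: Not a valid BST


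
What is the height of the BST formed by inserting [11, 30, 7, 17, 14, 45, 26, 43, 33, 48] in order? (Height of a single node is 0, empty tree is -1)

Insertion order: [11, 30, 7, 17, 14, 45, 26, 43, 33, 48]
Tree (level-order array): [11, 7, 30, None, None, 17, 45, 14, 26, 43, 48, None, None, None, None, 33]
Compute height bottom-up (empty subtree = -1):
  height(7) = 1 + max(-1, -1) = 0
  height(14) = 1 + max(-1, -1) = 0
  height(26) = 1 + max(-1, -1) = 0
  height(17) = 1 + max(0, 0) = 1
  height(33) = 1 + max(-1, -1) = 0
  height(43) = 1 + max(0, -1) = 1
  height(48) = 1 + max(-1, -1) = 0
  height(45) = 1 + max(1, 0) = 2
  height(30) = 1 + max(1, 2) = 3
  height(11) = 1 + max(0, 3) = 4
Height = 4


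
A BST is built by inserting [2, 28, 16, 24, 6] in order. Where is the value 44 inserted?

Starting tree (level order): [2, None, 28, 16, None, 6, 24]
Insertion path: 2 -> 28
Result: insert 44 as right child of 28
Final tree (level order): [2, None, 28, 16, 44, 6, 24]


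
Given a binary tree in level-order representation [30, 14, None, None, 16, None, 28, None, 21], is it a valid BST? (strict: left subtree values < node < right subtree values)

Level-order array: [30, 14, None, None, 16, None, 28, None, 21]
Validate using subtree bounds (lo, hi): at each node, require lo < value < hi,
then recurse left with hi=value and right with lo=value.
Preorder trace (stopping at first violation):
  at node 30 with bounds (-inf, +inf): OK
  at node 14 with bounds (-inf, 30): OK
  at node 16 with bounds (14, 30): OK
  at node 28 with bounds (16, 30): OK
  at node 21 with bounds (28, 30): VIOLATION
Node 21 violates its bound: not (28 < 21 < 30).
Result: Not a valid BST


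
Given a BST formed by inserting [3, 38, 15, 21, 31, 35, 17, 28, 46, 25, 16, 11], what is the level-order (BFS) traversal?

Tree insertion order: [3, 38, 15, 21, 31, 35, 17, 28, 46, 25, 16, 11]
Tree (level-order array): [3, None, 38, 15, 46, 11, 21, None, None, None, None, 17, 31, 16, None, 28, 35, None, None, 25]
BFS from the root, enqueuing left then right child of each popped node:
  queue [3] -> pop 3, enqueue [38], visited so far: [3]
  queue [38] -> pop 38, enqueue [15, 46], visited so far: [3, 38]
  queue [15, 46] -> pop 15, enqueue [11, 21], visited so far: [3, 38, 15]
  queue [46, 11, 21] -> pop 46, enqueue [none], visited so far: [3, 38, 15, 46]
  queue [11, 21] -> pop 11, enqueue [none], visited so far: [3, 38, 15, 46, 11]
  queue [21] -> pop 21, enqueue [17, 31], visited so far: [3, 38, 15, 46, 11, 21]
  queue [17, 31] -> pop 17, enqueue [16], visited so far: [3, 38, 15, 46, 11, 21, 17]
  queue [31, 16] -> pop 31, enqueue [28, 35], visited so far: [3, 38, 15, 46, 11, 21, 17, 31]
  queue [16, 28, 35] -> pop 16, enqueue [none], visited so far: [3, 38, 15, 46, 11, 21, 17, 31, 16]
  queue [28, 35] -> pop 28, enqueue [25], visited so far: [3, 38, 15, 46, 11, 21, 17, 31, 16, 28]
  queue [35, 25] -> pop 35, enqueue [none], visited so far: [3, 38, 15, 46, 11, 21, 17, 31, 16, 28, 35]
  queue [25] -> pop 25, enqueue [none], visited so far: [3, 38, 15, 46, 11, 21, 17, 31, 16, 28, 35, 25]
Result: [3, 38, 15, 46, 11, 21, 17, 31, 16, 28, 35, 25]


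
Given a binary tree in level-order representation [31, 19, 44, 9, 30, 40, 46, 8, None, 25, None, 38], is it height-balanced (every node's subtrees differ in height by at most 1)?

Tree (level-order array): [31, 19, 44, 9, 30, 40, 46, 8, None, 25, None, 38]
Definition: a tree is height-balanced if, at every node, |h(left) - h(right)| <= 1 (empty subtree has height -1).
Bottom-up per-node check:
  node 8: h_left=-1, h_right=-1, diff=0 [OK], height=0
  node 9: h_left=0, h_right=-1, diff=1 [OK], height=1
  node 25: h_left=-1, h_right=-1, diff=0 [OK], height=0
  node 30: h_left=0, h_right=-1, diff=1 [OK], height=1
  node 19: h_left=1, h_right=1, diff=0 [OK], height=2
  node 38: h_left=-1, h_right=-1, diff=0 [OK], height=0
  node 40: h_left=0, h_right=-1, diff=1 [OK], height=1
  node 46: h_left=-1, h_right=-1, diff=0 [OK], height=0
  node 44: h_left=1, h_right=0, diff=1 [OK], height=2
  node 31: h_left=2, h_right=2, diff=0 [OK], height=3
All nodes satisfy the balance condition.
Result: Balanced


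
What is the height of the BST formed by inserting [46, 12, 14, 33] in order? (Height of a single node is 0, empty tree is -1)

Insertion order: [46, 12, 14, 33]
Tree (level-order array): [46, 12, None, None, 14, None, 33]
Compute height bottom-up (empty subtree = -1):
  height(33) = 1 + max(-1, -1) = 0
  height(14) = 1 + max(-1, 0) = 1
  height(12) = 1 + max(-1, 1) = 2
  height(46) = 1 + max(2, -1) = 3
Height = 3


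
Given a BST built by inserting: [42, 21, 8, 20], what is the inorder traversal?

Tree insertion order: [42, 21, 8, 20]
Tree (level-order array): [42, 21, None, 8, None, None, 20]
Inorder traversal: [8, 20, 21, 42]


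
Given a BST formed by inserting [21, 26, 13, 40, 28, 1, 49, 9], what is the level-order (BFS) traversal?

Tree insertion order: [21, 26, 13, 40, 28, 1, 49, 9]
Tree (level-order array): [21, 13, 26, 1, None, None, 40, None, 9, 28, 49]
BFS from the root, enqueuing left then right child of each popped node:
  queue [21] -> pop 21, enqueue [13, 26], visited so far: [21]
  queue [13, 26] -> pop 13, enqueue [1], visited so far: [21, 13]
  queue [26, 1] -> pop 26, enqueue [40], visited so far: [21, 13, 26]
  queue [1, 40] -> pop 1, enqueue [9], visited so far: [21, 13, 26, 1]
  queue [40, 9] -> pop 40, enqueue [28, 49], visited so far: [21, 13, 26, 1, 40]
  queue [9, 28, 49] -> pop 9, enqueue [none], visited so far: [21, 13, 26, 1, 40, 9]
  queue [28, 49] -> pop 28, enqueue [none], visited so far: [21, 13, 26, 1, 40, 9, 28]
  queue [49] -> pop 49, enqueue [none], visited so far: [21, 13, 26, 1, 40, 9, 28, 49]
Result: [21, 13, 26, 1, 40, 9, 28, 49]


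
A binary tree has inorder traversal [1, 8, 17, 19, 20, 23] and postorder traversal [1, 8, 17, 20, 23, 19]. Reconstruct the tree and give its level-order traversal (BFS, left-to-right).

Inorder:   [1, 8, 17, 19, 20, 23]
Postorder: [1, 8, 17, 20, 23, 19]
Algorithm: postorder visits root last, so walk postorder right-to-left;
each value is the root of the current inorder slice — split it at that
value, recurse on the right subtree first, then the left.
Recursive splits:
  root=19; inorder splits into left=[1, 8, 17], right=[20, 23]
  root=23; inorder splits into left=[20], right=[]
  root=20; inorder splits into left=[], right=[]
  root=17; inorder splits into left=[1, 8], right=[]
  root=8; inorder splits into left=[1], right=[]
  root=1; inorder splits into left=[], right=[]
Reconstructed level-order: [19, 17, 23, 8, 20, 1]


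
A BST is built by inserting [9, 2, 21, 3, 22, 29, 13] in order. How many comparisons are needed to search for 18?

Search path for 18: 9 -> 21 -> 13
Found: False
Comparisons: 3


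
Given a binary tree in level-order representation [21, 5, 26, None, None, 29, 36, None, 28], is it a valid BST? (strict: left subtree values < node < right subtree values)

Level-order array: [21, 5, 26, None, None, 29, 36, None, 28]
Validate using subtree bounds (lo, hi): at each node, require lo < value < hi,
then recurse left with hi=value and right with lo=value.
Preorder trace (stopping at first violation):
  at node 21 with bounds (-inf, +inf): OK
  at node 5 with bounds (-inf, 21): OK
  at node 26 with bounds (21, +inf): OK
  at node 29 with bounds (21, 26): VIOLATION
Node 29 violates its bound: not (21 < 29 < 26).
Result: Not a valid BST


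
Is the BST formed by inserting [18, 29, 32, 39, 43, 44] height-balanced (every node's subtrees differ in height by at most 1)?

Tree (level-order array): [18, None, 29, None, 32, None, 39, None, 43, None, 44]
Definition: a tree is height-balanced if, at every node, |h(left) - h(right)| <= 1 (empty subtree has height -1).
Bottom-up per-node check:
  node 44: h_left=-1, h_right=-1, diff=0 [OK], height=0
  node 43: h_left=-1, h_right=0, diff=1 [OK], height=1
  node 39: h_left=-1, h_right=1, diff=2 [FAIL (|-1-1|=2 > 1)], height=2
  node 32: h_left=-1, h_right=2, diff=3 [FAIL (|-1-2|=3 > 1)], height=3
  node 29: h_left=-1, h_right=3, diff=4 [FAIL (|-1-3|=4 > 1)], height=4
  node 18: h_left=-1, h_right=4, diff=5 [FAIL (|-1-4|=5 > 1)], height=5
Node 39 violates the condition: |-1 - 1| = 2 > 1.
Result: Not balanced


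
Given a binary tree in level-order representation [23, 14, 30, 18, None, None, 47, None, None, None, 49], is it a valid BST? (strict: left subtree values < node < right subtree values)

Level-order array: [23, 14, 30, 18, None, None, 47, None, None, None, 49]
Validate using subtree bounds (lo, hi): at each node, require lo < value < hi,
then recurse left with hi=value and right with lo=value.
Preorder trace (stopping at first violation):
  at node 23 with bounds (-inf, +inf): OK
  at node 14 with bounds (-inf, 23): OK
  at node 18 with bounds (-inf, 14): VIOLATION
Node 18 violates its bound: not (-inf < 18 < 14).
Result: Not a valid BST


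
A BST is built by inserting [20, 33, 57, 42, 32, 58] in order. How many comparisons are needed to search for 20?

Search path for 20: 20
Found: True
Comparisons: 1


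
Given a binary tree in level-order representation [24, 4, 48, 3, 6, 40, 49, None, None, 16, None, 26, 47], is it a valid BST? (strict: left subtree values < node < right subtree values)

Level-order array: [24, 4, 48, 3, 6, 40, 49, None, None, 16, None, 26, 47]
Validate using subtree bounds (lo, hi): at each node, require lo < value < hi,
then recurse left with hi=value and right with lo=value.
Preorder trace (stopping at first violation):
  at node 24 with bounds (-inf, +inf): OK
  at node 4 with bounds (-inf, 24): OK
  at node 3 with bounds (-inf, 4): OK
  at node 6 with bounds (4, 24): OK
  at node 16 with bounds (4, 6): VIOLATION
Node 16 violates its bound: not (4 < 16 < 6).
Result: Not a valid BST


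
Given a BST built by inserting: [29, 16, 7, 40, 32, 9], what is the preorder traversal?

Tree insertion order: [29, 16, 7, 40, 32, 9]
Tree (level-order array): [29, 16, 40, 7, None, 32, None, None, 9]
Preorder traversal: [29, 16, 7, 9, 40, 32]


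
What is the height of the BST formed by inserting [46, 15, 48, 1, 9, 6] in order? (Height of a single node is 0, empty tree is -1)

Insertion order: [46, 15, 48, 1, 9, 6]
Tree (level-order array): [46, 15, 48, 1, None, None, None, None, 9, 6]
Compute height bottom-up (empty subtree = -1):
  height(6) = 1 + max(-1, -1) = 0
  height(9) = 1 + max(0, -1) = 1
  height(1) = 1 + max(-1, 1) = 2
  height(15) = 1 + max(2, -1) = 3
  height(48) = 1 + max(-1, -1) = 0
  height(46) = 1 + max(3, 0) = 4
Height = 4


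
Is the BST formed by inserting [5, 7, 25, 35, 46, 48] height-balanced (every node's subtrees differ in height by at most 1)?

Tree (level-order array): [5, None, 7, None, 25, None, 35, None, 46, None, 48]
Definition: a tree is height-balanced if, at every node, |h(left) - h(right)| <= 1 (empty subtree has height -1).
Bottom-up per-node check:
  node 48: h_left=-1, h_right=-1, diff=0 [OK], height=0
  node 46: h_left=-1, h_right=0, diff=1 [OK], height=1
  node 35: h_left=-1, h_right=1, diff=2 [FAIL (|-1-1|=2 > 1)], height=2
  node 25: h_left=-1, h_right=2, diff=3 [FAIL (|-1-2|=3 > 1)], height=3
  node 7: h_left=-1, h_right=3, diff=4 [FAIL (|-1-3|=4 > 1)], height=4
  node 5: h_left=-1, h_right=4, diff=5 [FAIL (|-1-4|=5 > 1)], height=5
Node 35 violates the condition: |-1 - 1| = 2 > 1.
Result: Not balanced


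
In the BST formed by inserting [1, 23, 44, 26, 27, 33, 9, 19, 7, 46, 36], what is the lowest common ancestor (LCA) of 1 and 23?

Tree insertion order: [1, 23, 44, 26, 27, 33, 9, 19, 7, 46, 36]
Tree (level-order array): [1, None, 23, 9, 44, 7, 19, 26, 46, None, None, None, None, None, 27, None, None, None, 33, None, 36]
In a BST, the LCA of p=1, q=23 is the first node v on the
root-to-leaf path with p <= v <= q (go left if both < v, right if both > v).
Walk from root:
  at 1: 1 <= 1 <= 23, this is the LCA
LCA = 1


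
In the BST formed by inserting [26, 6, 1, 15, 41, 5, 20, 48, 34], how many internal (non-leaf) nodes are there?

Tree built from: [26, 6, 1, 15, 41, 5, 20, 48, 34]
Tree (level-order array): [26, 6, 41, 1, 15, 34, 48, None, 5, None, 20]
Rule: An internal node has at least one child.
Per-node child counts:
  node 26: 2 child(ren)
  node 6: 2 child(ren)
  node 1: 1 child(ren)
  node 5: 0 child(ren)
  node 15: 1 child(ren)
  node 20: 0 child(ren)
  node 41: 2 child(ren)
  node 34: 0 child(ren)
  node 48: 0 child(ren)
Matching nodes: [26, 6, 1, 15, 41]
Count of internal (non-leaf) nodes: 5


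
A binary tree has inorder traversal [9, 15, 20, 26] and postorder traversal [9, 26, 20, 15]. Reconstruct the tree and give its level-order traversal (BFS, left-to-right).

Inorder:   [9, 15, 20, 26]
Postorder: [9, 26, 20, 15]
Algorithm: postorder visits root last, so walk postorder right-to-left;
each value is the root of the current inorder slice — split it at that
value, recurse on the right subtree first, then the left.
Recursive splits:
  root=15; inorder splits into left=[9], right=[20, 26]
  root=20; inorder splits into left=[], right=[26]
  root=26; inorder splits into left=[], right=[]
  root=9; inorder splits into left=[], right=[]
Reconstructed level-order: [15, 9, 20, 26]


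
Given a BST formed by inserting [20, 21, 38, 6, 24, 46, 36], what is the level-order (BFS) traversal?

Tree insertion order: [20, 21, 38, 6, 24, 46, 36]
Tree (level-order array): [20, 6, 21, None, None, None, 38, 24, 46, None, 36]
BFS from the root, enqueuing left then right child of each popped node:
  queue [20] -> pop 20, enqueue [6, 21], visited so far: [20]
  queue [6, 21] -> pop 6, enqueue [none], visited so far: [20, 6]
  queue [21] -> pop 21, enqueue [38], visited so far: [20, 6, 21]
  queue [38] -> pop 38, enqueue [24, 46], visited so far: [20, 6, 21, 38]
  queue [24, 46] -> pop 24, enqueue [36], visited so far: [20, 6, 21, 38, 24]
  queue [46, 36] -> pop 46, enqueue [none], visited so far: [20, 6, 21, 38, 24, 46]
  queue [36] -> pop 36, enqueue [none], visited so far: [20, 6, 21, 38, 24, 46, 36]
Result: [20, 6, 21, 38, 24, 46, 36]


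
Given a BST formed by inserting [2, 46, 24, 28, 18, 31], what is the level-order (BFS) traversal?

Tree insertion order: [2, 46, 24, 28, 18, 31]
Tree (level-order array): [2, None, 46, 24, None, 18, 28, None, None, None, 31]
BFS from the root, enqueuing left then right child of each popped node:
  queue [2] -> pop 2, enqueue [46], visited so far: [2]
  queue [46] -> pop 46, enqueue [24], visited so far: [2, 46]
  queue [24] -> pop 24, enqueue [18, 28], visited so far: [2, 46, 24]
  queue [18, 28] -> pop 18, enqueue [none], visited so far: [2, 46, 24, 18]
  queue [28] -> pop 28, enqueue [31], visited so far: [2, 46, 24, 18, 28]
  queue [31] -> pop 31, enqueue [none], visited so far: [2, 46, 24, 18, 28, 31]
Result: [2, 46, 24, 18, 28, 31]


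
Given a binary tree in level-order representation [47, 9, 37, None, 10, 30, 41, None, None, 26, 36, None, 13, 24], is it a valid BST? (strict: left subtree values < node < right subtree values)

Level-order array: [47, 9, 37, None, 10, 30, 41, None, None, 26, 36, None, 13, 24]
Validate using subtree bounds (lo, hi): at each node, require lo < value < hi,
then recurse left with hi=value and right with lo=value.
Preorder trace (stopping at first violation):
  at node 47 with bounds (-inf, +inf): OK
  at node 9 with bounds (-inf, 47): OK
  at node 10 with bounds (9, 47): OK
  at node 37 with bounds (47, +inf): VIOLATION
Node 37 violates its bound: not (47 < 37 < +inf).
Result: Not a valid BST


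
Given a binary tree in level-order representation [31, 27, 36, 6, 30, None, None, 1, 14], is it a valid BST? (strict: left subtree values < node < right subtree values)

Level-order array: [31, 27, 36, 6, 30, None, None, 1, 14]
Validate using subtree bounds (lo, hi): at each node, require lo < value < hi,
then recurse left with hi=value and right with lo=value.
Preorder trace (stopping at first violation):
  at node 31 with bounds (-inf, +inf): OK
  at node 27 with bounds (-inf, 31): OK
  at node 6 with bounds (-inf, 27): OK
  at node 1 with bounds (-inf, 6): OK
  at node 14 with bounds (6, 27): OK
  at node 30 with bounds (27, 31): OK
  at node 36 with bounds (31, +inf): OK
No violation found at any node.
Result: Valid BST


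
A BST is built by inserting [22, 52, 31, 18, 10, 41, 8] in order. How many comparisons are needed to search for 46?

Search path for 46: 22 -> 52 -> 31 -> 41
Found: False
Comparisons: 4


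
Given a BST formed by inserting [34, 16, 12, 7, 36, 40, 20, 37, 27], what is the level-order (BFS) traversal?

Tree insertion order: [34, 16, 12, 7, 36, 40, 20, 37, 27]
Tree (level-order array): [34, 16, 36, 12, 20, None, 40, 7, None, None, 27, 37]
BFS from the root, enqueuing left then right child of each popped node:
  queue [34] -> pop 34, enqueue [16, 36], visited so far: [34]
  queue [16, 36] -> pop 16, enqueue [12, 20], visited so far: [34, 16]
  queue [36, 12, 20] -> pop 36, enqueue [40], visited so far: [34, 16, 36]
  queue [12, 20, 40] -> pop 12, enqueue [7], visited so far: [34, 16, 36, 12]
  queue [20, 40, 7] -> pop 20, enqueue [27], visited so far: [34, 16, 36, 12, 20]
  queue [40, 7, 27] -> pop 40, enqueue [37], visited so far: [34, 16, 36, 12, 20, 40]
  queue [7, 27, 37] -> pop 7, enqueue [none], visited so far: [34, 16, 36, 12, 20, 40, 7]
  queue [27, 37] -> pop 27, enqueue [none], visited so far: [34, 16, 36, 12, 20, 40, 7, 27]
  queue [37] -> pop 37, enqueue [none], visited so far: [34, 16, 36, 12, 20, 40, 7, 27, 37]
Result: [34, 16, 36, 12, 20, 40, 7, 27, 37]


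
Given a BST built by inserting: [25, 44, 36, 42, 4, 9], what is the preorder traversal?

Tree insertion order: [25, 44, 36, 42, 4, 9]
Tree (level-order array): [25, 4, 44, None, 9, 36, None, None, None, None, 42]
Preorder traversal: [25, 4, 9, 44, 36, 42]


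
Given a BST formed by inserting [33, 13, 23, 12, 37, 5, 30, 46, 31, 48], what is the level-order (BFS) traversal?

Tree insertion order: [33, 13, 23, 12, 37, 5, 30, 46, 31, 48]
Tree (level-order array): [33, 13, 37, 12, 23, None, 46, 5, None, None, 30, None, 48, None, None, None, 31]
BFS from the root, enqueuing left then right child of each popped node:
  queue [33] -> pop 33, enqueue [13, 37], visited so far: [33]
  queue [13, 37] -> pop 13, enqueue [12, 23], visited so far: [33, 13]
  queue [37, 12, 23] -> pop 37, enqueue [46], visited so far: [33, 13, 37]
  queue [12, 23, 46] -> pop 12, enqueue [5], visited so far: [33, 13, 37, 12]
  queue [23, 46, 5] -> pop 23, enqueue [30], visited so far: [33, 13, 37, 12, 23]
  queue [46, 5, 30] -> pop 46, enqueue [48], visited so far: [33, 13, 37, 12, 23, 46]
  queue [5, 30, 48] -> pop 5, enqueue [none], visited so far: [33, 13, 37, 12, 23, 46, 5]
  queue [30, 48] -> pop 30, enqueue [31], visited so far: [33, 13, 37, 12, 23, 46, 5, 30]
  queue [48, 31] -> pop 48, enqueue [none], visited so far: [33, 13, 37, 12, 23, 46, 5, 30, 48]
  queue [31] -> pop 31, enqueue [none], visited so far: [33, 13, 37, 12, 23, 46, 5, 30, 48, 31]
Result: [33, 13, 37, 12, 23, 46, 5, 30, 48, 31]


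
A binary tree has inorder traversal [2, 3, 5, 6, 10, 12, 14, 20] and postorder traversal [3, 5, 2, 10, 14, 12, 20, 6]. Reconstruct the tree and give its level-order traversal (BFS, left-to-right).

Inorder:   [2, 3, 5, 6, 10, 12, 14, 20]
Postorder: [3, 5, 2, 10, 14, 12, 20, 6]
Algorithm: postorder visits root last, so walk postorder right-to-left;
each value is the root of the current inorder slice — split it at that
value, recurse on the right subtree first, then the left.
Recursive splits:
  root=6; inorder splits into left=[2, 3, 5], right=[10, 12, 14, 20]
  root=20; inorder splits into left=[10, 12, 14], right=[]
  root=12; inorder splits into left=[10], right=[14]
  root=14; inorder splits into left=[], right=[]
  root=10; inorder splits into left=[], right=[]
  root=2; inorder splits into left=[], right=[3, 5]
  root=5; inorder splits into left=[3], right=[]
  root=3; inorder splits into left=[], right=[]
Reconstructed level-order: [6, 2, 20, 5, 12, 3, 10, 14]


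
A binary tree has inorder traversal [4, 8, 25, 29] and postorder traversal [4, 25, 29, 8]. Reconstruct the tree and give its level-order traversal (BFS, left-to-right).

Inorder:   [4, 8, 25, 29]
Postorder: [4, 25, 29, 8]
Algorithm: postorder visits root last, so walk postorder right-to-left;
each value is the root of the current inorder slice — split it at that
value, recurse on the right subtree first, then the left.
Recursive splits:
  root=8; inorder splits into left=[4], right=[25, 29]
  root=29; inorder splits into left=[25], right=[]
  root=25; inorder splits into left=[], right=[]
  root=4; inorder splits into left=[], right=[]
Reconstructed level-order: [8, 4, 29, 25]


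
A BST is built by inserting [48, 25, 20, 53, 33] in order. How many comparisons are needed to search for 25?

Search path for 25: 48 -> 25
Found: True
Comparisons: 2


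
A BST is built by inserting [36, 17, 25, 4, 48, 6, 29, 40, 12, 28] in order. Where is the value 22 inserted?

Starting tree (level order): [36, 17, 48, 4, 25, 40, None, None, 6, None, 29, None, None, None, 12, 28]
Insertion path: 36 -> 17 -> 25
Result: insert 22 as left child of 25
Final tree (level order): [36, 17, 48, 4, 25, 40, None, None, 6, 22, 29, None, None, None, 12, None, None, 28]


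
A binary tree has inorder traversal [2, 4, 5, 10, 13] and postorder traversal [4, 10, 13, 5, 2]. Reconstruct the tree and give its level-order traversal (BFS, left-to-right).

Inorder:   [2, 4, 5, 10, 13]
Postorder: [4, 10, 13, 5, 2]
Algorithm: postorder visits root last, so walk postorder right-to-left;
each value is the root of the current inorder slice — split it at that
value, recurse on the right subtree first, then the left.
Recursive splits:
  root=2; inorder splits into left=[], right=[4, 5, 10, 13]
  root=5; inorder splits into left=[4], right=[10, 13]
  root=13; inorder splits into left=[10], right=[]
  root=10; inorder splits into left=[], right=[]
  root=4; inorder splits into left=[], right=[]
Reconstructed level-order: [2, 5, 4, 13, 10]


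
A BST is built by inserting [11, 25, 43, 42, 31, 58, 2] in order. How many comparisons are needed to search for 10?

Search path for 10: 11 -> 2
Found: False
Comparisons: 2


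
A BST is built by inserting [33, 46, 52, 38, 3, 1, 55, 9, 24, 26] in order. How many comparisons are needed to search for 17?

Search path for 17: 33 -> 3 -> 9 -> 24
Found: False
Comparisons: 4


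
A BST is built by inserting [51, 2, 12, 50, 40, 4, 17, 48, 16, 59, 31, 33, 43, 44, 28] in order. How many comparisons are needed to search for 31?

Search path for 31: 51 -> 2 -> 12 -> 50 -> 40 -> 17 -> 31
Found: True
Comparisons: 7


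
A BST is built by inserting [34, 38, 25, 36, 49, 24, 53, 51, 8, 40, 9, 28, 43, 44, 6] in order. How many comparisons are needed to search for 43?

Search path for 43: 34 -> 38 -> 49 -> 40 -> 43
Found: True
Comparisons: 5


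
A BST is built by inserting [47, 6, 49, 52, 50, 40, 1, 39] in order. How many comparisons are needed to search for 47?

Search path for 47: 47
Found: True
Comparisons: 1


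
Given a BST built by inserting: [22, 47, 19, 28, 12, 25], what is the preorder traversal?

Tree insertion order: [22, 47, 19, 28, 12, 25]
Tree (level-order array): [22, 19, 47, 12, None, 28, None, None, None, 25]
Preorder traversal: [22, 19, 12, 47, 28, 25]


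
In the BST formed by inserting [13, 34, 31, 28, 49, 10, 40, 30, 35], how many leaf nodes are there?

Tree built from: [13, 34, 31, 28, 49, 10, 40, 30, 35]
Tree (level-order array): [13, 10, 34, None, None, 31, 49, 28, None, 40, None, None, 30, 35]
Rule: A leaf has 0 children.
Per-node child counts:
  node 13: 2 child(ren)
  node 10: 0 child(ren)
  node 34: 2 child(ren)
  node 31: 1 child(ren)
  node 28: 1 child(ren)
  node 30: 0 child(ren)
  node 49: 1 child(ren)
  node 40: 1 child(ren)
  node 35: 0 child(ren)
Matching nodes: [10, 30, 35]
Count of leaf nodes: 3


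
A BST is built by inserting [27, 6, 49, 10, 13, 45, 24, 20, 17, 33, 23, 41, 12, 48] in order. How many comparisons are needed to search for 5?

Search path for 5: 27 -> 6
Found: False
Comparisons: 2


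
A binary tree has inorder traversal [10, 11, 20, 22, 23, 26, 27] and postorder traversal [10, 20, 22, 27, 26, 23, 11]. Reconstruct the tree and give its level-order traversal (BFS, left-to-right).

Inorder:   [10, 11, 20, 22, 23, 26, 27]
Postorder: [10, 20, 22, 27, 26, 23, 11]
Algorithm: postorder visits root last, so walk postorder right-to-left;
each value is the root of the current inorder slice — split it at that
value, recurse on the right subtree first, then the left.
Recursive splits:
  root=11; inorder splits into left=[10], right=[20, 22, 23, 26, 27]
  root=23; inorder splits into left=[20, 22], right=[26, 27]
  root=26; inorder splits into left=[], right=[27]
  root=27; inorder splits into left=[], right=[]
  root=22; inorder splits into left=[20], right=[]
  root=20; inorder splits into left=[], right=[]
  root=10; inorder splits into left=[], right=[]
Reconstructed level-order: [11, 10, 23, 22, 26, 20, 27]


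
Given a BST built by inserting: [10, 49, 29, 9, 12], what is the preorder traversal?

Tree insertion order: [10, 49, 29, 9, 12]
Tree (level-order array): [10, 9, 49, None, None, 29, None, 12]
Preorder traversal: [10, 9, 49, 29, 12]


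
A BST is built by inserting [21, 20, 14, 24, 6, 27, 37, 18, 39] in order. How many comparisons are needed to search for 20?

Search path for 20: 21 -> 20
Found: True
Comparisons: 2


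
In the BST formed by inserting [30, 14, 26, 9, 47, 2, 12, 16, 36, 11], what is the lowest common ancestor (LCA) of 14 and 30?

Tree insertion order: [30, 14, 26, 9, 47, 2, 12, 16, 36, 11]
Tree (level-order array): [30, 14, 47, 9, 26, 36, None, 2, 12, 16, None, None, None, None, None, 11]
In a BST, the LCA of p=14, q=30 is the first node v on the
root-to-leaf path with p <= v <= q (go left if both < v, right if both > v).
Walk from root:
  at 30: 14 <= 30 <= 30, this is the LCA
LCA = 30


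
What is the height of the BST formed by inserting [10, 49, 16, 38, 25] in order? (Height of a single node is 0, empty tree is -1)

Insertion order: [10, 49, 16, 38, 25]
Tree (level-order array): [10, None, 49, 16, None, None, 38, 25]
Compute height bottom-up (empty subtree = -1):
  height(25) = 1 + max(-1, -1) = 0
  height(38) = 1 + max(0, -1) = 1
  height(16) = 1 + max(-1, 1) = 2
  height(49) = 1 + max(2, -1) = 3
  height(10) = 1 + max(-1, 3) = 4
Height = 4


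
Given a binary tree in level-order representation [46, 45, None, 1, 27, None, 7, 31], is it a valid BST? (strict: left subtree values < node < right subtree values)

Level-order array: [46, 45, None, 1, 27, None, 7, 31]
Validate using subtree bounds (lo, hi): at each node, require lo < value < hi,
then recurse left with hi=value and right with lo=value.
Preorder trace (stopping at first violation):
  at node 46 with bounds (-inf, +inf): OK
  at node 45 with bounds (-inf, 46): OK
  at node 1 with bounds (-inf, 45): OK
  at node 7 with bounds (1, 45): OK
  at node 27 with bounds (45, 46): VIOLATION
Node 27 violates its bound: not (45 < 27 < 46).
Result: Not a valid BST


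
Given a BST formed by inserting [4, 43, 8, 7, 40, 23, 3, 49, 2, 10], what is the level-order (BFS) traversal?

Tree insertion order: [4, 43, 8, 7, 40, 23, 3, 49, 2, 10]
Tree (level-order array): [4, 3, 43, 2, None, 8, 49, None, None, 7, 40, None, None, None, None, 23, None, 10]
BFS from the root, enqueuing left then right child of each popped node:
  queue [4] -> pop 4, enqueue [3, 43], visited so far: [4]
  queue [3, 43] -> pop 3, enqueue [2], visited so far: [4, 3]
  queue [43, 2] -> pop 43, enqueue [8, 49], visited so far: [4, 3, 43]
  queue [2, 8, 49] -> pop 2, enqueue [none], visited so far: [4, 3, 43, 2]
  queue [8, 49] -> pop 8, enqueue [7, 40], visited so far: [4, 3, 43, 2, 8]
  queue [49, 7, 40] -> pop 49, enqueue [none], visited so far: [4, 3, 43, 2, 8, 49]
  queue [7, 40] -> pop 7, enqueue [none], visited so far: [4, 3, 43, 2, 8, 49, 7]
  queue [40] -> pop 40, enqueue [23], visited so far: [4, 3, 43, 2, 8, 49, 7, 40]
  queue [23] -> pop 23, enqueue [10], visited so far: [4, 3, 43, 2, 8, 49, 7, 40, 23]
  queue [10] -> pop 10, enqueue [none], visited so far: [4, 3, 43, 2, 8, 49, 7, 40, 23, 10]
Result: [4, 3, 43, 2, 8, 49, 7, 40, 23, 10]


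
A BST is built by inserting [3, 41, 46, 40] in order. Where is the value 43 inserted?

Starting tree (level order): [3, None, 41, 40, 46]
Insertion path: 3 -> 41 -> 46
Result: insert 43 as left child of 46
Final tree (level order): [3, None, 41, 40, 46, None, None, 43]


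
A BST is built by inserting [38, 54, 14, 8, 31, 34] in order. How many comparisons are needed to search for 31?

Search path for 31: 38 -> 14 -> 31
Found: True
Comparisons: 3


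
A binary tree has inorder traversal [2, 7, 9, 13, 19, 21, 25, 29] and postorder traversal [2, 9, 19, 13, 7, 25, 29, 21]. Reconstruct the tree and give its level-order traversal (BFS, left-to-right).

Inorder:   [2, 7, 9, 13, 19, 21, 25, 29]
Postorder: [2, 9, 19, 13, 7, 25, 29, 21]
Algorithm: postorder visits root last, so walk postorder right-to-left;
each value is the root of the current inorder slice — split it at that
value, recurse on the right subtree first, then the left.
Recursive splits:
  root=21; inorder splits into left=[2, 7, 9, 13, 19], right=[25, 29]
  root=29; inorder splits into left=[25], right=[]
  root=25; inorder splits into left=[], right=[]
  root=7; inorder splits into left=[2], right=[9, 13, 19]
  root=13; inorder splits into left=[9], right=[19]
  root=19; inorder splits into left=[], right=[]
  root=9; inorder splits into left=[], right=[]
  root=2; inorder splits into left=[], right=[]
Reconstructed level-order: [21, 7, 29, 2, 13, 25, 9, 19]


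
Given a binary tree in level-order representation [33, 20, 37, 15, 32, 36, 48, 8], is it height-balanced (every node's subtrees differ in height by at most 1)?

Tree (level-order array): [33, 20, 37, 15, 32, 36, 48, 8]
Definition: a tree is height-balanced if, at every node, |h(left) - h(right)| <= 1 (empty subtree has height -1).
Bottom-up per-node check:
  node 8: h_left=-1, h_right=-1, diff=0 [OK], height=0
  node 15: h_left=0, h_right=-1, diff=1 [OK], height=1
  node 32: h_left=-1, h_right=-1, diff=0 [OK], height=0
  node 20: h_left=1, h_right=0, diff=1 [OK], height=2
  node 36: h_left=-1, h_right=-1, diff=0 [OK], height=0
  node 48: h_left=-1, h_right=-1, diff=0 [OK], height=0
  node 37: h_left=0, h_right=0, diff=0 [OK], height=1
  node 33: h_left=2, h_right=1, diff=1 [OK], height=3
All nodes satisfy the balance condition.
Result: Balanced


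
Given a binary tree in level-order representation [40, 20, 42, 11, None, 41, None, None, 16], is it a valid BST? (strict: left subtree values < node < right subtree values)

Level-order array: [40, 20, 42, 11, None, 41, None, None, 16]
Validate using subtree bounds (lo, hi): at each node, require lo < value < hi,
then recurse left with hi=value and right with lo=value.
Preorder trace (stopping at first violation):
  at node 40 with bounds (-inf, +inf): OK
  at node 20 with bounds (-inf, 40): OK
  at node 11 with bounds (-inf, 20): OK
  at node 16 with bounds (11, 20): OK
  at node 42 with bounds (40, +inf): OK
  at node 41 with bounds (40, 42): OK
No violation found at any node.
Result: Valid BST


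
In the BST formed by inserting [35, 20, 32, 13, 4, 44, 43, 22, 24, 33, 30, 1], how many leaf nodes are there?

Tree built from: [35, 20, 32, 13, 4, 44, 43, 22, 24, 33, 30, 1]
Tree (level-order array): [35, 20, 44, 13, 32, 43, None, 4, None, 22, 33, None, None, 1, None, None, 24, None, None, None, None, None, 30]
Rule: A leaf has 0 children.
Per-node child counts:
  node 35: 2 child(ren)
  node 20: 2 child(ren)
  node 13: 1 child(ren)
  node 4: 1 child(ren)
  node 1: 0 child(ren)
  node 32: 2 child(ren)
  node 22: 1 child(ren)
  node 24: 1 child(ren)
  node 30: 0 child(ren)
  node 33: 0 child(ren)
  node 44: 1 child(ren)
  node 43: 0 child(ren)
Matching nodes: [1, 30, 33, 43]
Count of leaf nodes: 4


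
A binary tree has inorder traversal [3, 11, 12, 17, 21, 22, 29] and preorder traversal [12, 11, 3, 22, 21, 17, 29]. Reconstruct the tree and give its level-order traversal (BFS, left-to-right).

Inorder:  [3, 11, 12, 17, 21, 22, 29]
Preorder: [12, 11, 3, 22, 21, 17, 29]
Algorithm: preorder visits root first, so consume preorder in order;
for each root, split the current inorder slice at that value into
left-subtree inorder and right-subtree inorder, then recurse.
Recursive splits:
  root=12; inorder splits into left=[3, 11], right=[17, 21, 22, 29]
  root=11; inorder splits into left=[3], right=[]
  root=3; inorder splits into left=[], right=[]
  root=22; inorder splits into left=[17, 21], right=[29]
  root=21; inorder splits into left=[17], right=[]
  root=17; inorder splits into left=[], right=[]
  root=29; inorder splits into left=[], right=[]
Reconstructed level-order: [12, 11, 22, 3, 21, 29, 17]


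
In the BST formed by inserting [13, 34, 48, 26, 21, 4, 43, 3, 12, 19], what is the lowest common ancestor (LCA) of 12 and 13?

Tree insertion order: [13, 34, 48, 26, 21, 4, 43, 3, 12, 19]
Tree (level-order array): [13, 4, 34, 3, 12, 26, 48, None, None, None, None, 21, None, 43, None, 19]
In a BST, the LCA of p=12, q=13 is the first node v on the
root-to-leaf path with p <= v <= q (go left if both < v, right if both > v).
Walk from root:
  at 13: 12 <= 13 <= 13, this is the LCA
LCA = 13
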